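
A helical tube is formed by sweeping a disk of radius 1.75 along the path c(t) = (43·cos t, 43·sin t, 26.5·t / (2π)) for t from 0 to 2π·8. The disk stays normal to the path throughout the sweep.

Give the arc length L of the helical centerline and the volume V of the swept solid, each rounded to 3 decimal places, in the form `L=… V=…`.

L=2171.788 V=20895.047

2πR = 2π·43 = 270.176968
per-turn = √(270.176968² + 26.5²) = √(72995.5942 + 702.25) = √73697.8442 = 271.473469
L = 8 × 271.473469 = 2171.787749
V = π·1.75² × L = 9.621128 × 2171.787749 = 20895.046837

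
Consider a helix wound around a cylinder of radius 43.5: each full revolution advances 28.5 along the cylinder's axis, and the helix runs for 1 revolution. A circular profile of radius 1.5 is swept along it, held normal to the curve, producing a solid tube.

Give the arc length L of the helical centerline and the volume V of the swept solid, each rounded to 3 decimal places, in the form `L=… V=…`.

2πR = 2π·43.5 = 273.318561
per-turn = √(273.318561² + 28.5²) = √(74703.0357 + 812.25) = √75515.2857 = 274.800447
L = 1 × 274.800447 = 274.800447
V = π·1.5² × L = 7.068583 × 274.800447 = 1942.449898

L=274.800 V=1942.450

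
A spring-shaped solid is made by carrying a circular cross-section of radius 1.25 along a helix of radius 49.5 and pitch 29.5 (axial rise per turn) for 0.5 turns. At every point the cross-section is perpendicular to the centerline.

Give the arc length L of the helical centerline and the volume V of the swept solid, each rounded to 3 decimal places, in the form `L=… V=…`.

L=156.207 V=766.778

2πR = 2π·49.5 = 311.017673
per-turn = √(311.017673² + 29.5²) = √(96731.9927 + 870.25) = √97602.2427 = 312.413576
L = 0.5 × 312.413576 = 156.206788
V = π·1.25² × L = 4.908739 × 156.206788 = 766.778279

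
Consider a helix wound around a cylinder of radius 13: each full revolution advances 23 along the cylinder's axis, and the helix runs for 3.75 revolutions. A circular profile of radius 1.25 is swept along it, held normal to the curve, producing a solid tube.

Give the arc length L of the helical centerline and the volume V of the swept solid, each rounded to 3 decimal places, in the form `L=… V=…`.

L=318.217 V=1562.044

2πR = 2π·13 = 81.681409
per-turn = √(81.681409² + 23²) = √(6671.8526 + 529) = √7200.8526 = 84.857837
L = 3.75 × 84.857837 = 318.216890
V = π·1.25² × L = 4.908739 × 318.216890 = 1562.043508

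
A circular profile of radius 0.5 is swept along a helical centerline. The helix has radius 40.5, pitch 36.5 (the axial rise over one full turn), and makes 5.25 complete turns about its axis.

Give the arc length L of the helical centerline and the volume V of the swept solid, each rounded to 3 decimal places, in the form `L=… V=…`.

2πR = 2π·40.5 = 254.469005
per-turn = √(254.469005² + 36.5²) = √(64754.4745 + 1332.25) = √66086.7245 = 257.073383
L = 5.25 × 257.073383 = 1349.635263
V = π·0.5² × L = 0.785398 × 1349.635263 = 1060.001057

L=1349.635 V=1060.001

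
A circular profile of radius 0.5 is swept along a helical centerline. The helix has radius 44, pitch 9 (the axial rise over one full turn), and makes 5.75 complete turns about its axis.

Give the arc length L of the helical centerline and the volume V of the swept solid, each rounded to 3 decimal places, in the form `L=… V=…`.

L=1590.488 V=1249.166

2πR = 2π·44 = 276.460154
per-turn = √(276.460154² + 9²) = √(76430.2165 + 81) = √76511.2165 = 276.606610
L = 5.75 × 276.606610 = 1590.488005
V = π·0.5² × L = 0.785398 × 1590.488005 = 1249.166358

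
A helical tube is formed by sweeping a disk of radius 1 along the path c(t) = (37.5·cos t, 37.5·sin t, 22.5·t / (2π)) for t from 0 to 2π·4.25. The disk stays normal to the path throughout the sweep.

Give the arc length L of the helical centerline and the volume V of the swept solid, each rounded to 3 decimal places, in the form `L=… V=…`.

L=1005.938 V=3160.248

2πR = 2π·37.5 = 235.619449
per-turn = √(235.619449² + 22.5²) = √(55516.5248 + 506.25) = √56022.7748 = 236.691307
L = 4.25 × 236.691307 = 1005.938054
V = π·1² × L = 3.141593 × 1005.938054 = 3160.247601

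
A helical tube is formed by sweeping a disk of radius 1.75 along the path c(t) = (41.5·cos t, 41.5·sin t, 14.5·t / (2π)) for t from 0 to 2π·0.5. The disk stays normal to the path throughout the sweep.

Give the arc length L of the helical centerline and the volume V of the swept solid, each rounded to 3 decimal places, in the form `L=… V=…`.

2πR = 2π·41.5 = 260.752190
per-turn = √(260.752190² + 14.5²) = √(67991.7047 + 210.25) = √68201.9547 = 261.155040
L = 0.5 × 261.155040 = 130.577520
V = π·1.75² × L = 9.621128 × 130.577520 = 1256.302967

L=130.578 V=1256.303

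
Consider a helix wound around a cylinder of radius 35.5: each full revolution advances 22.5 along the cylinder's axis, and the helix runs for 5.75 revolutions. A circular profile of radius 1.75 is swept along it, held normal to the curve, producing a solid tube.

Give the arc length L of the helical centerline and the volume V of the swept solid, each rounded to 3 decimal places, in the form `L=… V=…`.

2πR = 2π·35.5 = 223.053078
per-turn = √(223.053078² + 22.5²) = √(49752.6758 + 506.25) = √50258.9258 = 224.185026
L = 5.75 × 224.185026 = 1289.063898
V = π·1.75² × L = 9.621128 × 1289.063898 = 12402.248123

L=1289.064 V=12402.248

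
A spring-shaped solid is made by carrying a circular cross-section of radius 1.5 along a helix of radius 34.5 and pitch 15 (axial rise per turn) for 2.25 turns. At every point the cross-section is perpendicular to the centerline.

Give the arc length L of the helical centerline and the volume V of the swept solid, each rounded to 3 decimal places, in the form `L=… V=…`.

L=488.899 V=3455.820

2πR = 2π·34.5 = 216.769893
per-turn = √(216.769893² + 15²) = √(46989.1866 + 225) = √47214.1866 = 217.288257
L = 2.25 × 217.288257 = 488.898578
V = π·1.5² × L = 7.068583 × 488.898578 = 3455.820406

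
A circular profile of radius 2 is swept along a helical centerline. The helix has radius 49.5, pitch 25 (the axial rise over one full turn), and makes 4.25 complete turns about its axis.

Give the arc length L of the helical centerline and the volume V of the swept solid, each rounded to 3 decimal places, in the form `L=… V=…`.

L=1326.088 V=16664.119

2πR = 2π·49.5 = 311.017673
per-turn = √(311.017673² + 25²) = √(96731.9927 + 625) = √97356.9927 = 312.020821
L = 4.25 × 312.020821 = 1326.088489
V = π·2² × L = 12.566371 × 1326.088489 = 16664.119423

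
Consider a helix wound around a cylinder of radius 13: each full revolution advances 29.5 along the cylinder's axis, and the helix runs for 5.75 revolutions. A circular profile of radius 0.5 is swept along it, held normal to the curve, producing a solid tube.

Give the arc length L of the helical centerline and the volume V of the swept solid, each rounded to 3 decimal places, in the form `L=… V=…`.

L=499.360 V=392.197

2πR = 2π·13 = 81.681409
per-turn = √(81.681409² + 29.5²) = √(6671.8526 + 870.25) = √7542.1026 = 86.845280
L = 5.75 × 86.845280 = 499.360357
V = π·0.5² × L = 0.785398 × 499.360357 = 392.196707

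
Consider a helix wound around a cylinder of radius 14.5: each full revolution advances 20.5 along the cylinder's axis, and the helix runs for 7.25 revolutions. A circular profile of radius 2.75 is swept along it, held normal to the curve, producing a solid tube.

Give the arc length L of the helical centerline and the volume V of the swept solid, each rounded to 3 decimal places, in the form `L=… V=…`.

L=677.035 V=16085.188

2πR = 2π·14.5 = 91.106187
per-turn = √(91.106187² + 20.5²) = √(8300.3373 + 420.25) = √8720.5873 = 93.384085
L = 7.25 × 93.384085 = 677.034615
V = π·2.75² × L = 23.758294 × 677.034615 = 16085.187733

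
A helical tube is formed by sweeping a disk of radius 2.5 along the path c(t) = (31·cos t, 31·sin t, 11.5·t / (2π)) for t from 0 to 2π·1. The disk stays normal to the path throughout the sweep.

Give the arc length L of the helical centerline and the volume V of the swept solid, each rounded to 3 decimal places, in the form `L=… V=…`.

2πR = 2π·31 = 194.778745
per-turn = √(194.778745² + 11.5²) = √(37938.7593 + 132.25) = √38071.0093 = 195.117937
L = 1 × 195.117937 = 195.117937
V = π·2.5² × L = 19.634954 × 195.117937 = 3831.131733

L=195.118 V=3831.132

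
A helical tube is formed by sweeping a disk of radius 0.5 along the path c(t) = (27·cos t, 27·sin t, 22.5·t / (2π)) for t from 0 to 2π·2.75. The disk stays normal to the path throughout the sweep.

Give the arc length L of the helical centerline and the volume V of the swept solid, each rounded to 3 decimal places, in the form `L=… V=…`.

2πR = 2π·27 = 169.646003
per-turn = √(169.646003² + 22.5²) = √(28779.7664 + 506.25) = √29286.0164 = 171.131576
L = 2.75 × 171.131576 = 470.611835
V = π·0.5² × L = 0.785398 × 470.611835 = 369.617671

L=470.612 V=369.618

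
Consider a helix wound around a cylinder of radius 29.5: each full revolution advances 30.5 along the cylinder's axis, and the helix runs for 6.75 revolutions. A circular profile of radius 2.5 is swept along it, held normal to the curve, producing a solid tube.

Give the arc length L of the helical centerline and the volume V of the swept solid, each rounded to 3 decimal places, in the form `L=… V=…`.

L=1267.965 V=24896.425

2πR = 2π·29.5 = 185.353967
per-turn = √(185.353967² + 30.5²) = √(34356.0929 + 930.25) = √35286.3429 = 187.846594
L = 6.75 × 187.846594 = 1267.964510
V = π·2.5² × L = 19.634954 × 1267.964510 = 24896.424940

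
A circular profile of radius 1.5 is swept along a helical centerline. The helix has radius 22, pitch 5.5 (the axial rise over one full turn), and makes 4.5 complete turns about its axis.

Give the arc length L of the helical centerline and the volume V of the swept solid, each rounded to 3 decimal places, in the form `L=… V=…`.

L=622.528 V=4400.388

2πR = 2π·22 = 138.230077
per-turn = √(138.230077² + 5.5²) = √(19107.5541 + 30.25) = √19137.8041 = 138.339453
L = 4.5 × 138.339453 = 622.527536
V = π·1.5² × L = 7.068583 × 622.527536 = 4400.387853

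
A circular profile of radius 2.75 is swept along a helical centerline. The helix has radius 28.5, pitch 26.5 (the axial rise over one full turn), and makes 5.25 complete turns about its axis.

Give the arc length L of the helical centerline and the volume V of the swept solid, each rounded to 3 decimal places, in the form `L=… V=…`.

2πR = 2π·28.5 = 179.070781
per-turn = √(179.070781² + 26.5²) = √(32066.3447 + 702.25) = √32768.5947 = 181.020979
L = 5.25 × 181.020979 = 950.360138
V = π·2.75² × L = 23.758294 × 950.360138 = 22578.935979

L=950.360 V=22578.936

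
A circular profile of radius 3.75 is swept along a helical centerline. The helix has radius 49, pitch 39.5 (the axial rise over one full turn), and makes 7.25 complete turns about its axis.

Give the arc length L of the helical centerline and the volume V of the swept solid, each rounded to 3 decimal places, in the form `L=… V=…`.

L=2250.397 V=99419.508

2πR = 2π·49 = 307.876080
per-turn = √(307.876080² + 39.5²) = √(94787.6807 + 1560.25) = √96347.9307 = 310.399631
L = 7.25 × 310.399631 = 2250.397322
V = π·3.75² × L = 44.178647 × 2250.397322 = 99419.508192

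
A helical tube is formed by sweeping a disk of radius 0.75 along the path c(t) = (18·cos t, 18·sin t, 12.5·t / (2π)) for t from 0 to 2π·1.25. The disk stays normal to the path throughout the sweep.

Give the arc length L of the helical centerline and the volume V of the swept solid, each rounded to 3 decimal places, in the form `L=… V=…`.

2πR = 2π·18 = 113.097336
per-turn = √(113.097336² + 12.5²) = √(12791.0073 + 156.25) = √12947.2573 = 113.786015
L = 1.25 × 113.786015 = 142.232519
V = π·0.75² × L = 1.767146 × 142.232519 = 251.345609

L=142.233 V=251.346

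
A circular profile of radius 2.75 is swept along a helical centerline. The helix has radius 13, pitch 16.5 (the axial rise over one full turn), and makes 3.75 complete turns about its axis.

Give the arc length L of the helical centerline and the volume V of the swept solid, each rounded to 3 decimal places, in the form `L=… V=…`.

2πR = 2π·13 = 81.681409
per-turn = √(81.681409² + 16.5²) = √(6671.8526 + 272.25) = √6944.1026 = 83.331282
L = 3.75 × 83.331282 = 312.492308
V = π·2.75² × L = 23.758294 × 312.492308 = 7424.284261

L=312.492 V=7424.284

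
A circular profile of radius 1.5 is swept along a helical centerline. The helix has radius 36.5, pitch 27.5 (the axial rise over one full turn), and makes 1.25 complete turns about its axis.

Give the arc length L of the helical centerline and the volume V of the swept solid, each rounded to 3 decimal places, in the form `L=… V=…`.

L=288.724 V=2040.869

2πR = 2π·36.5 = 229.336264
per-turn = √(229.336264² + 27.5²) = √(52595.1219 + 756.25) = √53351.3719 = 230.979159
L = 1.25 × 230.979159 = 288.723949
V = π·1.5² × L = 7.068583 × 288.723949 = 2040.869331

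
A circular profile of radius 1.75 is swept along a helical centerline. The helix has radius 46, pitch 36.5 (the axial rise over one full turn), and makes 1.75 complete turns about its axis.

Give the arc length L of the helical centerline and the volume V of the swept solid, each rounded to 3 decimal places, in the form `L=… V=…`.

L=509.814 V=4904.983

2πR = 2π·46 = 289.026524
per-turn = √(289.026524² + 36.5²) = √(83536.3317 + 1332.25) = √84868.5817 = 291.322127
L = 1.75 × 291.322127 = 509.813722
V = π·1.75² × L = 9.621128 × 509.813722 = 4904.982823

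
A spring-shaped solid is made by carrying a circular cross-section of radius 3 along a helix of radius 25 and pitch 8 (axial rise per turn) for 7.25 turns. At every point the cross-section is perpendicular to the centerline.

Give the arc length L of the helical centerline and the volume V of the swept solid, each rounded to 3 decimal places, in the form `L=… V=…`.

L=1140.303 V=32241.317

2πR = 2π·25 = 157.079633
per-turn = √(157.079633² + 8²) = √(24674.0110 + 64) = √24738.0110 = 157.283219
L = 7.25 × 157.283219 = 1140.303338
V = π·3² × L = 28.274334 × 1140.303338 = 32241.317314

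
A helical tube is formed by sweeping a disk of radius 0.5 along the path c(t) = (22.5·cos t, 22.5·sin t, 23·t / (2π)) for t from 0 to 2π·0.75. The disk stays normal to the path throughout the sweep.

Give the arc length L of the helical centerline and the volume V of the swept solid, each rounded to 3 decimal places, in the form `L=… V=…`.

L=107.423 V=84.370

2πR = 2π·22.5 = 141.371669
per-turn = √(141.371669² + 23²) = √(19985.9489 + 529) = √20514.9489 = 143.230405
L = 0.75 × 143.230405 = 107.422804
V = π·0.5² × L = 0.785398 × 107.422804 = 84.369673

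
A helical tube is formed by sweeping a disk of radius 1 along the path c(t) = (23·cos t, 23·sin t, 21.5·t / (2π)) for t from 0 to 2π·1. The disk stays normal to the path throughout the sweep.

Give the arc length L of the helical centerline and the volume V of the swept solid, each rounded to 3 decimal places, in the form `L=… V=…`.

2πR = 2π·23 = 144.513262
per-turn = √(144.513262² + 21.5²) = √(20884.0829 + 462.25) = √21346.3329 = 146.103843
L = 1 × 146.103843 = 146.103843
V = π·1² × L = 3.141593 × 146.103843 = 458.998760

L=146.104 V=458.999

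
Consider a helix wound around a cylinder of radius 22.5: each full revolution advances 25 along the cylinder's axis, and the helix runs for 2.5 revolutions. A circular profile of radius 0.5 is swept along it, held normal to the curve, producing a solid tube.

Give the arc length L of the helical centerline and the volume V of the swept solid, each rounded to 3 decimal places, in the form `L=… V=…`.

2πR = 2π·22.5 = 141.371669
per-turn = √(141.371669² + 25²) = √(19985.9489 + 625) = √20610.9489 = 143.565138
L = 2.5 × 143.565138 = 358.912846
V = π·0.5² × L = 0.785398 × 358.912846 = 281.889490

L=358.913 V=281.889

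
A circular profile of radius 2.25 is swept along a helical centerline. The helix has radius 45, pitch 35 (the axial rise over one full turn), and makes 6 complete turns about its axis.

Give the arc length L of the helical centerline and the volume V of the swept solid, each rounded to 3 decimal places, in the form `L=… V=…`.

L=1709.408 V=27186.964

2πR = 2π·45 = 282.743339
per-turn = √(282.743339² + 35²) = √(79943.7956 + 1225) = √81168.7956 = 284.901379
L = 6 × 284.901379 = 1709.408273
V = π·2.25² × L = 15.904313 × 1709.408273 = 27186.963890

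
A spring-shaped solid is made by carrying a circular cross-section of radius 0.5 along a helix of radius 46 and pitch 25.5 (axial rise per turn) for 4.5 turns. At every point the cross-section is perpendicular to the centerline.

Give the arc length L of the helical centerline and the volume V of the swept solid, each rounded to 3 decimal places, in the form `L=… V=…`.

L=1305.672 V=1025.472

2πR = 2π·46 = 289.026524
per-turn = √(289.026524² + 25.5²) = √(83536.3317 + 650.25) = √84186.5817 = 290.149240
L = 4.5 × 290.149240 = 1305.671581
V = π·0.5² × L = 0.785398 × 1305.671581 = 1025.472062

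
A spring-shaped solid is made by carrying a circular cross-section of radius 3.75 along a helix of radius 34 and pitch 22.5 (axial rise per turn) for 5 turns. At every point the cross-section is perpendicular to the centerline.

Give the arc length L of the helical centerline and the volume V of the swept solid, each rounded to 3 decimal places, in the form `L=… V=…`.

L=1074.050 V=47450.057

2πR = 2π·34 = 213.628300
per-turn = √(213.628300² + 22.5²) = √(45637.0508 + 506.25) = √46143.3008 = 214.809918
L = 5 × 214.809918 = 1074.049589
V = π·3.75² × L = 44.178647 × 1074.049589 = 47450.057303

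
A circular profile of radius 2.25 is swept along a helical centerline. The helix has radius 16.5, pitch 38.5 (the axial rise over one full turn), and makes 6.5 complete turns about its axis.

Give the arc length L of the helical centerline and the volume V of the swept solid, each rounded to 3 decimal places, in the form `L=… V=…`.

2πR = 2π·16.5 = 103.672558
per-turn = √(103.672558² + 38.5²) = √(10747.9992 + 1482.25) = √12230.2492 = 110.590457
L = 6.5 × 110.590457 = 718.837971
V = π·2.25² × L = 15.904313 × 718.837971 = 11432.623948

L=718.838 V=11432.624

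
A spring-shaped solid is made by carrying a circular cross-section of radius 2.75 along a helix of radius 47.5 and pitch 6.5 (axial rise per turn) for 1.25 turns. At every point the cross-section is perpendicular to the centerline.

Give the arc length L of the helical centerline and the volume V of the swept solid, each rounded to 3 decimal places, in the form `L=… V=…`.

L=373.153 V=8865.469

2πR = 2π·47.5 = 298.451302
per-turn = √(298.451302² + 6.5²) = √(89073.1797 + 42.25) = √89115.4297 = 298.522076
L = 1.25 × 298.522076 = 373.152595
V = π·2.75² × L = 23.758294 × 373.152595 = 8865.469217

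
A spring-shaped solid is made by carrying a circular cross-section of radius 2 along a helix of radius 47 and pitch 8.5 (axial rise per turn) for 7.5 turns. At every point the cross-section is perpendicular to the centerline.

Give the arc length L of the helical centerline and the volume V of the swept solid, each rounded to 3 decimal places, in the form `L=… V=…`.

2πR = 2π·47 = 295.309709
per-turn = √(295.309709² + 8.5²) = √(87207.8245 + 72.25) = √87280.0745 = 295.432013
L = 7.5 × 295.432013 = 2215.740100
V = π·2² × L = 12.566371 × 2215.740100 = 27843.811279

L=2215.740 V=27843.811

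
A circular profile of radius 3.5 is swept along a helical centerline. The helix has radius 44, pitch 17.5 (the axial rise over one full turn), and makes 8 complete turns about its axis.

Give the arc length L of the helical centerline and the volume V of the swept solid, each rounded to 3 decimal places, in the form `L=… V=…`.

L=2216.108 V=85285.823

2πR = 2π·44 = 276.460154
per-turn = √(276.460154² + 17.5²) = √(76430.2165 + 306.25) = √76736.4665 = 277.013477
L = 8 × 277.013477 = 2216.107817
V = π·3.5² × L = 38.484510 × 2216.107817 = 85285.823444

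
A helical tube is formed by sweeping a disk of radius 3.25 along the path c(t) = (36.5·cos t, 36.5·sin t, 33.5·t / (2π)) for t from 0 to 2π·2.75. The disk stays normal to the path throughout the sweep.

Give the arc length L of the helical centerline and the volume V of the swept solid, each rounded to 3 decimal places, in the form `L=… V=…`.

L=637.368 V=21149.820

2πR = 2π·36.5 = 229.336264
per-turn = √(229.336264² + 33.5²) = √(52595.1219 + 1122.25) = √53717.3719 = 231.770084
L = 2.75 × 231.770084 = 637.367731
V = π·3.25² × L = 33.183072 × 637.367731 = 21149.819569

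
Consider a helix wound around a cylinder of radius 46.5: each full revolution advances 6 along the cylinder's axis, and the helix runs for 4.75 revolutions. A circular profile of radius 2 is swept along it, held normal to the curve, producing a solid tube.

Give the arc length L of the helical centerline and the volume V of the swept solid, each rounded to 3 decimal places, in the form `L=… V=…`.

L=1388.091 V=17443.268

2πR = 2π·46.5 = 292.168117
per-turn = √(292.168117² + 6²) = √(85362.2085 + 36) = √85398.2085 = 292.229719
L = 4.75 × 292.229719 = 1388.091164
V = π·2² × L = 12.566371 × 1388.091164 = 17443.268008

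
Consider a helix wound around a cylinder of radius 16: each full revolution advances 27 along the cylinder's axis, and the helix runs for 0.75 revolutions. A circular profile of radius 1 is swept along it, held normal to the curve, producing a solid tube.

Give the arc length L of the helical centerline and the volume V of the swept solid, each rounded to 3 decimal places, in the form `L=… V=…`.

L=78.070 V=245.265

2πR = 2π·16 = 100.530965
per-turn = √(100.530965² + 27²) = √(10106.4749 + 729) = √10835.4749 = 104.093587
L = 0.75 × 104.093587 = 78.070190
V = π·1² × L = 3.141593 × 78.070190 = 245.264737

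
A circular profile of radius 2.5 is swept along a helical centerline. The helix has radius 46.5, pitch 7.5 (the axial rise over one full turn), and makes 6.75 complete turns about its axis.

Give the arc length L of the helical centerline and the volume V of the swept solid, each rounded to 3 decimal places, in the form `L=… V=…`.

2πR = 2π·46.5 = 292.168117
per-turn = √(292.168117² + 7.5²) = √(85362.2085 + 56.25) = √85418.4585 = 292.264364
L = 6.75 × 292.264364 = 1972.784457
V = π·2.5² × L = 19.634954 × 1972.784457 = 38735.532233

L=1972.784 V=38735.532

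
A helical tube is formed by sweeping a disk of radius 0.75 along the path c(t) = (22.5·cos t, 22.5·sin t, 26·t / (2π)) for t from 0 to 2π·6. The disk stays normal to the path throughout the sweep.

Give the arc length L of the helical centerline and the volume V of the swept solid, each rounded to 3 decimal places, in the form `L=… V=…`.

L=862.456 V=1524.085

2πR = 2π·22.5 = 141.371669
per-turn = √(141.371669² + 26²) = √(19985.9489 + 676) = √20661.9489 = 143.742648
L = 6 × 143.742648 = 862.455889
V = π·0.75² × L = 1.767146 × 862.455889 = 1524.085361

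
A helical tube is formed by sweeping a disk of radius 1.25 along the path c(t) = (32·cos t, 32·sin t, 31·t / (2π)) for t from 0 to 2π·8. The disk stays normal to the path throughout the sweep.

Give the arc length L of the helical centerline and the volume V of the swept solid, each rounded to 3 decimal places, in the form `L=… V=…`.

2πR = 2π·32 = 201.061930
per-turn = √(201.061930² + 31²) = √(40425.8996 + 961) = √41386.8996 = 203.437705
L = 8 × 203.437705 = 1627.501636
V = π·1.25² × L = 4.908739 × 1627.501636 = 7988.979975

L=1627.502 V=7988.980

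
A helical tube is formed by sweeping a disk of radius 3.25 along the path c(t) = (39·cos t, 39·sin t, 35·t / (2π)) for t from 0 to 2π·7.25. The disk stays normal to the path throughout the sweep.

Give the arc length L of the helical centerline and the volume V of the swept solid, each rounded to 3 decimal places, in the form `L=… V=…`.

L=1794.601 V=59550.371

2πR = 2π·39 = 245.044227
per-turn = √(245.044227² + 35²) = √(60046.6732 + 1225) = √61271.6732 = 247.531156
L = 7.25 × 247.531156 = 1794.600881
V = π·3.25² × L = 33.183072 × 1794.600881 = 59550.370963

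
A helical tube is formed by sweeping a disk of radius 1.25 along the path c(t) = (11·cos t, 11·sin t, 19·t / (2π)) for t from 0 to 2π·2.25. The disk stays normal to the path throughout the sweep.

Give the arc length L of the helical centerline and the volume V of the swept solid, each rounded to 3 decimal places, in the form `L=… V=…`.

L=161.278 V=791.671

2πR = 2π·11 = 69.115038
per-turn = √(69.115038² + 19²) = √(4776.8885 + 361) = √5137.8885 = 71.679066
L = 2.25 × 71.679066 = 161.277899
V = π·1.25² × L = 4.908739 × 161.277899 = 791.671035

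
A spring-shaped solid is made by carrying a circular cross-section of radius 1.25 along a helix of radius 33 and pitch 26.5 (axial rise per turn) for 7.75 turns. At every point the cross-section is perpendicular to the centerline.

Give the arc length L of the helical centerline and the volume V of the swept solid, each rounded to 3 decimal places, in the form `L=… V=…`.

L=1619.996 V=7952.135

2πR = 2π·33 = 207.345115
per-turn = √(207.345115² + 26.5²) = √(42991.9968 + 702.25) = √43694.2468 = 209.031688
L = 7.75 × 209.031688 = 1619.995585
V = π·1.25² × L = 4.908739 × 1619.995585 = 7952.134734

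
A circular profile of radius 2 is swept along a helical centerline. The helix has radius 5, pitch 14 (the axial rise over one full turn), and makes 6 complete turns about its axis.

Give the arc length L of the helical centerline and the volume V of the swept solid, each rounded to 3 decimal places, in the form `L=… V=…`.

2πR = 2π·5 = 31.415927
per-turn = √(31.415927² + 14²) = √(986.9604 + 196) = √1182.9604 = 34.394192
L = 6 × 34.394192 = 206.365152
V = π·2² × L = 12.566371 × 206.365152 = 2593.260978

L=206.365 V=2593.261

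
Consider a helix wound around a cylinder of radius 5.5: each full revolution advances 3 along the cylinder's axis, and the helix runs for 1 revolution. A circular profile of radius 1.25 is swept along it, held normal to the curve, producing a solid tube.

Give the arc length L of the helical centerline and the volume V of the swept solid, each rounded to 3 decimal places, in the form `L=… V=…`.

L=34.687 V=170.272

2πR = 2π·5.5 = 34.557519
per-turn = √(34.557519² + 3²) = √(1194.2221 + 9) = √1203.2221 = 34.687492
L = 1 × 34.687492 = 34.687492
V = π·1.25² × L = 4.908739 × 34.687492 = 170.271830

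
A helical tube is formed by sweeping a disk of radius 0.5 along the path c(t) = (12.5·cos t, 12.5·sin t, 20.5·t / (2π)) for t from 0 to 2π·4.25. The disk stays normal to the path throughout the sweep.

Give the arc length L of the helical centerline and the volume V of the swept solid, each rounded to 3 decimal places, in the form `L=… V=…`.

L=344.977 V=270.945

2πR = 2π·12.5 = 78.539816
per-turn = √(78.539816² + 20.5²) = √(6168.5028 + 420.25) = √6588.7528 = 81.171132
L = 4.25 × 81.171132 = 344.977313
V = π·0.5² × L = 0.785398 × 344.977313 = 270.944548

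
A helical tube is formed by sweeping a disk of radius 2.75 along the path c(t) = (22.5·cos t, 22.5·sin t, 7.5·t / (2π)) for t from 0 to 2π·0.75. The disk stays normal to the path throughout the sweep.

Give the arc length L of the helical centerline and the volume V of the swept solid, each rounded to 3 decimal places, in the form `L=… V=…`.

L=106.178 V=2522.605

2πR = 2π·22.5 = 141.371669
per-turn = √(141.371669² + 7.5²) = √(19985.9489 + 56.25) = √20042.1989 = 141.570473
L = 0.75 × 141.570473 = 106.177855
V = π·2.75² × L = 23.758294 × 106.177855 = 2522.604742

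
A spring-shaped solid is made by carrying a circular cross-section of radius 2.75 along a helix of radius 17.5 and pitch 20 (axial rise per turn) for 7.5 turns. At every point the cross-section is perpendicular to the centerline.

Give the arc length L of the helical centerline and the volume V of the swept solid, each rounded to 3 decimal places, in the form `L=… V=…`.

2πR = 2π·17.5 = 109.955743
per-turn = √(109.955743² + 20²) = √(12090.2654 + 400) = √12490.2654 = 111.759856
L = 7.5 × 111.759856 = 838.198919
V = π·2.75² × L = 23.758294 × 838.198919 = 19914.176726

L=838.199 V=19914.177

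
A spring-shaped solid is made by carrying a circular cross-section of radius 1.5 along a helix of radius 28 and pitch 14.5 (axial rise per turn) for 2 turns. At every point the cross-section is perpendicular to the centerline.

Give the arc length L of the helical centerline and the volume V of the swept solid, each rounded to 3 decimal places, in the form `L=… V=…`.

2πR = 2π·28 = 175.929189
per-turn = √(175.929189² + 14.5²) = √(30951.0794 + 210.25) = √31161.3294 = 176.525719
L = 2 × 176.525719 = 353.051438
V = π·1.5² × L = 7.068583 × 353.051438 = 2495.573556

L=353.051 V=2495.574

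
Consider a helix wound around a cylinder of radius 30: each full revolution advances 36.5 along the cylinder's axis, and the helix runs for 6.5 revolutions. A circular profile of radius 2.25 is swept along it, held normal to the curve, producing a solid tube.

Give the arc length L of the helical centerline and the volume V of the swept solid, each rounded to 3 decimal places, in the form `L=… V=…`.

L=1247.980 V=19848.266

2πR = 2π·30 = 188.495559
per-turn = √(188.495559² + 36.5²) = √(35530.5758 + 1332.25) = √36862.8258 = 191.996942
L = 6.5 × 191.996942 = 1247.980125
V = π·2.25² × L = 15.904313 × 1247.980125 = 19848.266284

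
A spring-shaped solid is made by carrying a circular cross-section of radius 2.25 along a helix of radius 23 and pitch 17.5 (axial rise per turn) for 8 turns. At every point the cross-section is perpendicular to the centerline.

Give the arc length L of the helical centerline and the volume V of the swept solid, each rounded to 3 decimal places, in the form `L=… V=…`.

2πR = 2π·23 = 144.513262
per-turn = √(144.513262² + 17.5²) = √(20884.0829 + 306.25) = √21190.3329 = 145.568997
L = 8 × 145.568997 = 1164.551977
V = π·2.25² × L = 15.904313 × 1164.551977 = 18521.398919

L=1164.552 V=18521.399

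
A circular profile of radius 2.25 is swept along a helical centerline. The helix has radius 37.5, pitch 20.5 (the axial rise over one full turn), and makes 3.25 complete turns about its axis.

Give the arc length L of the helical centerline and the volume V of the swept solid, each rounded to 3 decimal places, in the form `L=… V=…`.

L=768.656 V=12224.947

2πR = 2π·37.5 = 235.619449
per-turn = √(235.619449² + 20.5²) = √(55516.5248 + 420.25) = √55936.7748 = 236.509566
L = 3.25 × 236.509566 = 768.656089
V = π·2.25² × L = 15.904313 × 768.656089 = 12224.946884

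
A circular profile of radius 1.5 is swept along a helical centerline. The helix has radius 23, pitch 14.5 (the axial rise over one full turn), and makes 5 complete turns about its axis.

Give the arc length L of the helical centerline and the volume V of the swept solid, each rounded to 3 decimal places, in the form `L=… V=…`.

2πR = 2π·23 = 144.513262
per-turn = √(144.513262² + 14.5²) = √(20884.0829 + 210.25) = √21094.3329 = 145.238882
L = 5 × 145.238882 = 726.194411
V = π·1.5² × L = 7.068583 × 726.194411 = 5133.165811

L=726.194 V=5133.166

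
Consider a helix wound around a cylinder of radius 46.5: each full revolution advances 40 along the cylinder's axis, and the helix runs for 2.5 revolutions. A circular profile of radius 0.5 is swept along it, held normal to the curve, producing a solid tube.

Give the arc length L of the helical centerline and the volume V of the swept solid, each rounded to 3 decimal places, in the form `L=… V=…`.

2πR = 2π·46.5 = 292.168117
per-turn = √(292.168117² + 40²) = √(85362.2085 + 1600) = √86962.2085 = 294.893554
L = 2.5 × 294.893554 = 737.233886
V = π·0.5² × L = 0.785398 × 737.233886 = 579.022140

L=737.234 V=579.022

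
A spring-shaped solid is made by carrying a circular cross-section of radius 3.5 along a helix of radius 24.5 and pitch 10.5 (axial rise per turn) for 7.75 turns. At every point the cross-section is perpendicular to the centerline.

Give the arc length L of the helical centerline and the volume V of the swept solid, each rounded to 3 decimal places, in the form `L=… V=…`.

L=1195.792 V=46019.464

2πR = 2π·24.5 = 153.938040
per-turn = √(153.938040² + 10.5²) = √(23696.9202 + 110.25) = √23807.1702 = 154.295723
L = 7.75 × 154.295723 = 1195.791854
V = π·3.5² × L = 38.484510 × 1195.791854 = 46019.463572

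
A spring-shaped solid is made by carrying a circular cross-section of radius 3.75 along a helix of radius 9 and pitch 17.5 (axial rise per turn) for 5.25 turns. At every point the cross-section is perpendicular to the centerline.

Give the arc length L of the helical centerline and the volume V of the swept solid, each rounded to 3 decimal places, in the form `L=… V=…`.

L=310.772 V=13729.473

2πR = 2π·9 = 56.548668
per-turn = √(56.548668² + 17.5²) = √(3197.7518 + 306.25) = √3504.0018 = 59.194610
L = 5.25 × 59.194610 = 310.771701
V = π·3.75² × L = 44.178647 × 310.771701 = 13729.473193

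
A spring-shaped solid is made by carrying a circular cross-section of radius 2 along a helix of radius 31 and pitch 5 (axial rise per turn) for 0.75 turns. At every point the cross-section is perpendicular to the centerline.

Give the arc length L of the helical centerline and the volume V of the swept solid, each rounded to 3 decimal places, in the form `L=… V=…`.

2πR = 2π·31 = 194.778745
per-turn = √(194.778745² + 5²) = √(37938.7593 + 25) = √37963.7593 = 194.842909
L = 0.75 × 194.842909 = 146.132182
V = π·2² × L = 12.566371 × 146.132182 = 1836.351158

L=146.132 V=1836.351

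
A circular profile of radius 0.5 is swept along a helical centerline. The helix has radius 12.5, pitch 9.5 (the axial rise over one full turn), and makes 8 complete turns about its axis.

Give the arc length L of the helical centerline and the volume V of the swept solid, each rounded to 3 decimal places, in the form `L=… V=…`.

2πR = 2π·12.5 = 78.539816
per-turn = √(78.539816² + 9.5²) = √(6168.5028 + 90.25) = √6258.7528 = 79.112279
L = 8 × 79.112279 = 632.898235
V = π·0.5² × L = 0.785398 × 632.898235 = 497.077111

L=632.898 V=497.077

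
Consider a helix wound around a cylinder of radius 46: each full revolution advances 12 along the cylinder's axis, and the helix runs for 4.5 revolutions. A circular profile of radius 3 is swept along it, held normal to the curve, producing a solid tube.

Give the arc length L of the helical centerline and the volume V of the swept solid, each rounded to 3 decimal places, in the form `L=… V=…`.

2πR = 2π·46 = 289.026524
per-turn = √(289.026524² + 12²) = √(83536.3317 + 144) = √83680.3317 = 289.275529
L = 4.5 × 289.275529 = 1301.739880
V = π·3² × L = 28.274334 × 1301.739880 = 36805.828003

L=1301.740 V=36805.828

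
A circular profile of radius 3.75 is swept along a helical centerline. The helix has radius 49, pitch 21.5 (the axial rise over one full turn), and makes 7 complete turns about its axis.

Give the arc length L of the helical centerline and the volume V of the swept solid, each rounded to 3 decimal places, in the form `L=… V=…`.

2πR = 2π·49 = 307.876080
per-turn = √(307.876080² + 21.5²) = √(94787.6807 + 462.25) = √95249.9307 = 308.625875
L = 7 × 308.625875 = 2160.381124
V = π·3.75² × L = 44.178647 × 2160.381124 = 95442.714414

L=2160.381 V=95442.714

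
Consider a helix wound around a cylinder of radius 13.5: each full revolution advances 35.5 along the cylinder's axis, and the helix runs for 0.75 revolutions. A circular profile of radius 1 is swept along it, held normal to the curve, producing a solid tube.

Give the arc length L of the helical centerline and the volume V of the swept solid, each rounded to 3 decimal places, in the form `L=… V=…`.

L=68.964 V=216.657

2πR = 2π·13.5 = 84.823002
per-turn = √(84.823002² + 35.5²) = √(7194.9416 + 1260.25) = √8455.1916 = 91.952116
L = 0.75 × 91.952116 = 68.964087
V = π·1² × L = 3.141593 × 68.964087 = 216.657069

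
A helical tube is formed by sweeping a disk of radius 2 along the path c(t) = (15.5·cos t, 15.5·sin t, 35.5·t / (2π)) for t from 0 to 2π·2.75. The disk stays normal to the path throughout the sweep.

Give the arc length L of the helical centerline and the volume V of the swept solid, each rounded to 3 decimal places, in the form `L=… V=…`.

2πR = 2π·15.5 = 97.389372
per-turn = √(97.389372² + 35.5²) = √(9484.6898 + 1260.25) = √10744.9398 = 103.657802
L = 2.75 × 103.657802 = 285.058954
V = π·2² × L = 12.566371 × 285.058954 = 3582.156467

L=285.059 V=3582.156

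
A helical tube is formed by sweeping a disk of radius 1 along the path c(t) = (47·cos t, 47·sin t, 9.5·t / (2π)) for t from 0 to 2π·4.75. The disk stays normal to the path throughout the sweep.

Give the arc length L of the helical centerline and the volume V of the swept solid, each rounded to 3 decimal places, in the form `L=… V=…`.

2πR = 2π·47 = 295.309709
per-turn = √(295.309709² + 9.5²) = √(87207.8245 + 90.25) = √87298.0745 = 295.462476
L = 4.75 × 295.462476 = 1403.446759
V = π·1² × L = 3.141593 × 1403.446759 = 4409.058028

L=1403.447 V=4409.058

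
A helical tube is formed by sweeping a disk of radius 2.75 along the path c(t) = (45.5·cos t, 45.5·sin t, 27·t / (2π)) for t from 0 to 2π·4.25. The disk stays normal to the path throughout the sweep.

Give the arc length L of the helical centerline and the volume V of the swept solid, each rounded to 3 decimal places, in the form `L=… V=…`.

L=1220.418 V=28995.041

2πR = 2π·45.5 = 285.884931
per-turn = √(285.884931² + 27²) = √(81730.1940 + 729) = √82459.1940 = 287.157089
L = 4.25 × 287.157089 = 1220.417630
V = π·2.75² × L = 23.758294 × 1220.417630 = 28995.041405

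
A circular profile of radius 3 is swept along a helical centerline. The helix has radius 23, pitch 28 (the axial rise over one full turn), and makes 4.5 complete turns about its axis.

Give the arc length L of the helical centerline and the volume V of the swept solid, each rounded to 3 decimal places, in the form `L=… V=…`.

2πR = 2π·23 = 144.513262
per-turn = √(144.513262² + 28²) = √(20884.0829 + 784) = √21668.0829 = 147.200825
L = 4.5 × 147.200825 = 662.403713
V = π·3² × L = 28.274334 × 662.403713 = 18729.023746

L=662.404 V=18729.024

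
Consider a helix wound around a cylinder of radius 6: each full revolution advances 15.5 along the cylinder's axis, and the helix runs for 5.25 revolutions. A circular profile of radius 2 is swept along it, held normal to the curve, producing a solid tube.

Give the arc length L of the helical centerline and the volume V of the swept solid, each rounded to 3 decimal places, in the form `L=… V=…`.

L=213.996 V=2689.155

2πR = 2π·6 = 37.699112
per-turn = √(37.699112² + 15.5²) = √(1421.2230 + 240.25) = √1661.4730 = 40.761171
L = 5.25 × 40.761171 = 213.996146
V = π·2² × L = 12.566371 × 213.996146 = 2689.154880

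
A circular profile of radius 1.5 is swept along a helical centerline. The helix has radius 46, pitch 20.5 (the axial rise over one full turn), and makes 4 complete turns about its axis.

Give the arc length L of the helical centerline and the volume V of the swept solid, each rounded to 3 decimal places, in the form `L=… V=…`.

L=1159.010 V=8192.562

2πR = 2π·46 = 289.026524
per-turn = √(289.026524² + 20.5²) = √(83536.3317 + 420.25) = √83956.5817 = 289.752621
L = 4 × 289.752621 = 1159.010486
V = π·1.5² × L = 7.068583 × 1159.010486 = 8192.562363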